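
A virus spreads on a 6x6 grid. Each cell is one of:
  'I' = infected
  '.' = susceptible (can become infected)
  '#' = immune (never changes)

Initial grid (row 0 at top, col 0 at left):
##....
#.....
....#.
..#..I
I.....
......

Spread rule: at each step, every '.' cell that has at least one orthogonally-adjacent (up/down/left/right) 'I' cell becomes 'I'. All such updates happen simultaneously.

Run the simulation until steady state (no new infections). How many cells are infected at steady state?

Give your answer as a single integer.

Answer: 31

Derivation:
Step 0 (initial): 2 infected
Step 1: +6 new -> 8 infected
Step 2: +8 new -> 16 infected
Step 3: +7 new -> 23 infected
Step 4: +5 new -> 28 infected
Step 5: +2 new -> 30 infected
Step 6: +1 new -> 31 infected
Step 7: +0 new -> 31 infected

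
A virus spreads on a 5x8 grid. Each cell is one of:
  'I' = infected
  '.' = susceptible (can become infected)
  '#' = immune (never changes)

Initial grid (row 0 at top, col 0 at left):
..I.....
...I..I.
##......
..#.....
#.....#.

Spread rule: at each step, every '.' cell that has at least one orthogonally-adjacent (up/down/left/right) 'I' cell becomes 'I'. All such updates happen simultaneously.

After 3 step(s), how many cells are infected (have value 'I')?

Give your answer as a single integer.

Answer: 28

Derivation:
Step 0 (initial): 3 infected
Step 1: +9 new -> 12 infected
Step 2: +11 new -> 23 infected
Step 3: +5 new -> 28 infected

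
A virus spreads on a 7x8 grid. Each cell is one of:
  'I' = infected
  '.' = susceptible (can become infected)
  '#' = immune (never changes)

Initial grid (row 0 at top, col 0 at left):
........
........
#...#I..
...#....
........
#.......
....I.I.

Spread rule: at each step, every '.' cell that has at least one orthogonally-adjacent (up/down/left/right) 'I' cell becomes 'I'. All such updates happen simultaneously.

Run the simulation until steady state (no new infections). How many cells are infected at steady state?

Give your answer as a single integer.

Step 0 (initial): 3 infected
Step 1: +8 new -> 11 infected
Step 2: +13 new -> 24 infected
Step 3: +9 new -> 33 infected
Step 4: +7 new -> 40 infected
Step 5: +5 new -> 45 infected
Step 6: +5 new -> 50 infected
Step 7: +2 new -> 52 infected
Step 8: +0 new -> 52 infected

Answer: 52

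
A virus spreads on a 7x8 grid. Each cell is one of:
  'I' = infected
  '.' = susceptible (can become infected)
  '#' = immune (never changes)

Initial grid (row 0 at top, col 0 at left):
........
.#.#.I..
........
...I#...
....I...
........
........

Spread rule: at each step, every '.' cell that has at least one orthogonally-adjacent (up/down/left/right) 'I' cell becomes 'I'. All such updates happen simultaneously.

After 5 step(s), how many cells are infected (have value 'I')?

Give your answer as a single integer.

Step 0 (initial): 3 infected
Step 1: +9 new -> 12 infected
Step 2: +13 new -> 25 infected
Step 3: +13 new -> 38 infected
Step 4: +8 new -> 46 infected
Step 5: +5 new -> 51 infected

Answer: 51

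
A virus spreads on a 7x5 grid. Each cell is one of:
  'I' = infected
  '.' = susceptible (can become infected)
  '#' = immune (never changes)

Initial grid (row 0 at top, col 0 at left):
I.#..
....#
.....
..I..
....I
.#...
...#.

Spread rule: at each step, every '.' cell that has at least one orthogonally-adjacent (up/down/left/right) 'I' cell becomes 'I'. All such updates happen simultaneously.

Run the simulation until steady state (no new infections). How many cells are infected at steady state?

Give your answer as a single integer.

Step 0 (initial): 3 infected
Step 1: +9 new -> 12 infected
Step 2: +11 new -> 23 infected
Step 3: +3 new -> 26 infected
Step 4: +3 new -> 29 infected
Step 5: +2 new -> 31 infected
Step 6: +0 new -> 31 infected

Answer: 31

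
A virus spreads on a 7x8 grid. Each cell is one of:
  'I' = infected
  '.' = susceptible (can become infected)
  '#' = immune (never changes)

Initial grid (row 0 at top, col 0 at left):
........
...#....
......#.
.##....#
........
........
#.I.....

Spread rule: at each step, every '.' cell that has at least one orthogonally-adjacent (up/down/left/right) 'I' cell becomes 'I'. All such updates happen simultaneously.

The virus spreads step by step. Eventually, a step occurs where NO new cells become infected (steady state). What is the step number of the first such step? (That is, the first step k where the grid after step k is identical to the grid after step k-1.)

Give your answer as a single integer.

Step 0 (initial): 1 infected
Step 1: +3 new -> 4 infected
Step 2: +4 new -> 8 infected
Step 3: +5 new -> 13 infected
Step 4: +5 new -> 18 infected
Step 5: +6 new -> 24 infected
Step 6: +6 new -> 30 infected
Step 7: +7 new -> 37 infected
Step 8: +5 new -> 42 infected
Step 9: +4 new -> 46 infected
Step 10: +2 new -> 48 infected
Step 11: +2 new -> 50 infected
Step 12: +0 new -> 50 infected

Answer: 12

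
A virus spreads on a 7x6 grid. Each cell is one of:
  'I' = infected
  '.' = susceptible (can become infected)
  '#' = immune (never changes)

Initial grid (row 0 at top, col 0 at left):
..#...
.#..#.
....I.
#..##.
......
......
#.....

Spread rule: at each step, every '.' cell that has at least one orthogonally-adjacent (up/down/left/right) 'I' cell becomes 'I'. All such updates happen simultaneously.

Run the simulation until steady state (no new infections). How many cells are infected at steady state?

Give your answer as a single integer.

Answer: 35

Derivation:
Step 0 (initial): 1 infected
Step 1: +2 new -> 3 infected
Step 2: +4 new -> 7 infected
Step 3: +6 new -> 13 infected
Step 4: +6 new -> 19 infected
Step 5: +6 new -> 25 infected
Step 6: +6 new -> 31 infected
Step 7: +4 new -> 35 infected
Step 8: +0 new -> 35 infected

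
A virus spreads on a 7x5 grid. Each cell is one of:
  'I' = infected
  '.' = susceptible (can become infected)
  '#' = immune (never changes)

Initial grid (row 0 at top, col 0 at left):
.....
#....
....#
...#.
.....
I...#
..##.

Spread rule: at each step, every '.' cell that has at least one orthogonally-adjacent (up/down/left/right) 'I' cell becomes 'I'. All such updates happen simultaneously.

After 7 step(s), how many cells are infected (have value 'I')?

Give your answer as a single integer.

Step 0 (initial): 1 infected
Step 1: +3 new -> 4 infected
Step 2: +4 new -> 8 infected
Step 3: +4 new -> 12 infected
Step 4: +3 new -> 15 infected
Step 5: +3 new -> 18 infected
Step 6: +4 new -> 22 infected
Step 7: +3 new -> 25 infected

Answer: 25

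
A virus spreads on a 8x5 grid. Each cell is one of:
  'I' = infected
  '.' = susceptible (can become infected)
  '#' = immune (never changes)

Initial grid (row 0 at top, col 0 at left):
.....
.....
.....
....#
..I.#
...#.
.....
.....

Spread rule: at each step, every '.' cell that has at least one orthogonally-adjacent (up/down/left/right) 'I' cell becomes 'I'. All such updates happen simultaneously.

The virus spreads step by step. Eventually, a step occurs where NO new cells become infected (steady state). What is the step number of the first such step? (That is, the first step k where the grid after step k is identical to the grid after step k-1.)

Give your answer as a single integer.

Step 0 (initial): 1 infected
Step 1: +4 new -> 5 infected
Step 2: +6 new -> 11 infected
Step 3: +8 new -> 19 infected
Step 4: +9 new -> 28 infected
Step 5: +7 new -> 35 infected
Step 6: +2 new -> 37 infected
Step 7: +0 new -> 37 infected

Answer: 7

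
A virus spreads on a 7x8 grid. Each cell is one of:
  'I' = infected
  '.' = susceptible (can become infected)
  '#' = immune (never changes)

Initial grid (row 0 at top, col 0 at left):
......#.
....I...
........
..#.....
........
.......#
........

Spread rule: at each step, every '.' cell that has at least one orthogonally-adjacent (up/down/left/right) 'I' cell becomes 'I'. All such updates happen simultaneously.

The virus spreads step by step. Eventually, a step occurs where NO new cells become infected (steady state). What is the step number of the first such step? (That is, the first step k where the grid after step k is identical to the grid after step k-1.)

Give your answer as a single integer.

Step 0 (initial): 1 infected
Step 1: +4 new -> 5 infected
Step 2: +7 new -> 12 infected
Step 3: +8 new -> 20 infected
Step 4: +9 new -> 29 infected
Step 5: +9 new -> 38 infected
Step 6: +7 new -> 45 infected
Step 7: +4 new -> 49 infected
Step 8: +3 new -> 52 infected
Step 9: +1 new -> 53 infected
Step 10: +0 new -> 53 infected

Answer: 10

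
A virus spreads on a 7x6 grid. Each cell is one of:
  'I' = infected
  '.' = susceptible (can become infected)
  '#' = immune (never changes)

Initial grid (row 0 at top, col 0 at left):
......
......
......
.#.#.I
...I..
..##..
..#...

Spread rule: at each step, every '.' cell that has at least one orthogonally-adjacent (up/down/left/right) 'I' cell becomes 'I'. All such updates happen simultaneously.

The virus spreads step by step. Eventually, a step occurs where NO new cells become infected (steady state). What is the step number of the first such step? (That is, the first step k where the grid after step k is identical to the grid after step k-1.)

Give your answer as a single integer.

Step 0 (initial): 2 infected
Step 1: +5 new -> 7 infected
Step 2: +6 new -> 13 infected
Step 3: +8 new -> 21 infected
Step 4: +8 new -> 29 infected
Step 5: +5 new -> 34 infected
Step 6: +2 new -> 36 infected
Step 7: +1 new -> 37 infected
Step 8: +0 new -> 37 infected

Answer: 8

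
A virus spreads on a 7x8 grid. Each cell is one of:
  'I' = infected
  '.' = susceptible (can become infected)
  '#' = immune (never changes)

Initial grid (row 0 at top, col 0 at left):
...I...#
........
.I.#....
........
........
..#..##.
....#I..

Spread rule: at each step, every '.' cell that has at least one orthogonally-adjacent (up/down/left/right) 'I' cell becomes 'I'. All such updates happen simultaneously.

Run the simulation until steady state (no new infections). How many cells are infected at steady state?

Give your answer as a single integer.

Step 0 (initial): 3 infected
Step 1: +8 new -> 11 infected
Step 2: +9 new -> 20 infected
Step 3: +9 new -> 29 infected
Step 4: +7 new -> 36 infected
Step 5: +9 new -> 45 infected
Step 6: +5 new -> 50 infected
Step 7: +0 new -> 50 infected

Answer: 50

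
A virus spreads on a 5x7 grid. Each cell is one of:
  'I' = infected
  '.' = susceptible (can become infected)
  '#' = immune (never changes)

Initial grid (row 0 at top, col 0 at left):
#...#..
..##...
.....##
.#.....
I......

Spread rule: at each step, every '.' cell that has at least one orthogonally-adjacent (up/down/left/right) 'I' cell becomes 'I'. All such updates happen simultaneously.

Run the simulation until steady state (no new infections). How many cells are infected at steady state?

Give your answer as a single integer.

Answer: 28

Derivation:
Step 0 (initial): 1 infected
Step 1: +2 new -> 3 infected
Step 2: +2 new -> 5 infected
Step 3: +4 new -> 9 infected
Step 4: +4 new -> 13 infected
Step 5: +4 new -> 17 infected
Step 6: +4 new -> 21 infected
Step 7: +3 new -> 24 infected
Step 8: +1 new -> 25 infected
Step 9: +2 new -> 27 infected
Step 10: +1 new -> 28 infected
Step 11: +0 new -> 28 infected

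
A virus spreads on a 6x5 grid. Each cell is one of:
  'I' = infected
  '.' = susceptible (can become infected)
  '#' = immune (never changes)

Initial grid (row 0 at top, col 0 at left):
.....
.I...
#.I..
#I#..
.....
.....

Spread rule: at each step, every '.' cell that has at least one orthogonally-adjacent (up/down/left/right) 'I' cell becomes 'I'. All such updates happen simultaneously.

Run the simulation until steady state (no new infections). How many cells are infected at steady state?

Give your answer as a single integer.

Step 0 (initial): 3 infected
Step 1: +6 new -> 9 infected
Step 2: +8 new -> 17 infected
Step 3: +6 new -> 23 infected
Step 4: +3 new -> 26 infected
Step 5: +1 new -> 27 infected
Step 6: +0 new -> 27 infected

Answer: 27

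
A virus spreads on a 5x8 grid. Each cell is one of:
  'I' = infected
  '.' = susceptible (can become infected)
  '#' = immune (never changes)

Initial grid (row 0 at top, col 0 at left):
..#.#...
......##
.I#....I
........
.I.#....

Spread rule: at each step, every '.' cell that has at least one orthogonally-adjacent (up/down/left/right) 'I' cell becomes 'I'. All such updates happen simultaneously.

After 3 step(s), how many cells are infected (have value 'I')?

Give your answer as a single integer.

Answer: 25

Derivation:
Step 0 (initial): 3 infected
Step 1: +7 new -> 10 infected
Step 2: +8 new -> 18 infected
Step 3: +7 new -> 25 infected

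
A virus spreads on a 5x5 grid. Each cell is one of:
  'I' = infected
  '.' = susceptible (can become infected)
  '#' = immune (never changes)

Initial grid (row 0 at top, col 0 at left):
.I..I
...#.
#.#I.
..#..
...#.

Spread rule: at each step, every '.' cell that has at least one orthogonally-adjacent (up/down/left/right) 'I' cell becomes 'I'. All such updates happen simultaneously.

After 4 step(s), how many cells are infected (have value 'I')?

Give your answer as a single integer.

Answer: 18

Derivation:
Step 0 (initial): 3 infected
Step 1: +7 new -> 10 infected
Step 2: +4 new -> 14 infected
Step 3: +2 new -> 16 infected
Step 4: +2 new -> 18 infected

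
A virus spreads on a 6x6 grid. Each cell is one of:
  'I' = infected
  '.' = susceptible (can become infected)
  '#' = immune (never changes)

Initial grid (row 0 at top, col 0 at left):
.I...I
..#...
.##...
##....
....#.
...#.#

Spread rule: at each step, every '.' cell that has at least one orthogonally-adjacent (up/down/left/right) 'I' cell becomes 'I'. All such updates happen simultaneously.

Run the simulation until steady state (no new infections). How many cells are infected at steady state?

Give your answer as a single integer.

Answer: 27

Derivation:
Step 0 (initial): 2 infected
Step 1: +5 new -> 7 infected
Step 2: +4 new -> 11 infected
Step 3: +4 new -> 15 infected
Step 4: +3 new -> 18 infected
Step 5: +1 new -> 19 infected
Step 6: +2 new -> 21 infected
Step 7: +1 new -> 22 infected
Step 8: +2 new -> 24 infected
Step 9: +2 new -> 26 infected
Step 10: +1 new -> 27 infected
Step 11: +0 new -> 27 infected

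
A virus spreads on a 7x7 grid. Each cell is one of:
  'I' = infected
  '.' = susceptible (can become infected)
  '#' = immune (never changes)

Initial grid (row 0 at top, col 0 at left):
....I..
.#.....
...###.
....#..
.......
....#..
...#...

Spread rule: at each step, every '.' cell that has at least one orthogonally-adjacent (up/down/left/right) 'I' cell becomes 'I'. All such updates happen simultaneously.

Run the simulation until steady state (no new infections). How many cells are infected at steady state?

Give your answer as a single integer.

Step 0 (initial): 1 infected
Step 1: +3 new -> 4 infected
Step 2: +4 new -> 8 infected
Step 3: +3 new -> 11 infected
Step 4: +3 new -> 14 infected
Step 5: +4 new -> 18 infected
Step 6: +6 new -> 24 infected
Step 7: +6 new -> 30 infected
Step 8: +7 new -> 37 infected
Step 9: +3 new -> 40 infected
Step 10: +2 new -> 42 infected
Step 11: +0 new -> 42 infected

Answer: 42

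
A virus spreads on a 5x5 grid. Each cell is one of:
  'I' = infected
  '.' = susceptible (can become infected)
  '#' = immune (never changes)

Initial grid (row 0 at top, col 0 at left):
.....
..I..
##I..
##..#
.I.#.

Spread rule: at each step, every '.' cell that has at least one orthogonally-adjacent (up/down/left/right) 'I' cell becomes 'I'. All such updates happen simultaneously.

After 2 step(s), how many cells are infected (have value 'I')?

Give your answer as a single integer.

Answer: 16

Derivation:
Step 0 (initial): 3 infected
Step 1: +7 new -> 10 infected
Step 2: +6 new -> 16 infected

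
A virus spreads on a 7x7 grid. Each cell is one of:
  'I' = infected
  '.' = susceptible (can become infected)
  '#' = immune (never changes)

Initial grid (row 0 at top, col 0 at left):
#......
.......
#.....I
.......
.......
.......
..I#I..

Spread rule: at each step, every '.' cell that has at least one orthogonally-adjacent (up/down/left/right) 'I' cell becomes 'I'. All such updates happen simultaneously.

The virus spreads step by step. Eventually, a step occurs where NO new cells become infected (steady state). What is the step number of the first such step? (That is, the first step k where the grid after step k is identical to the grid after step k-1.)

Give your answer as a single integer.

Step 0 (initial): 3 infected
Step 1: +7 new -> 10 infected
Step 2: +12 new -> 22 infected
Step 3: +10 new -> 32 infected
Step 4: +6 new -> 38 infected
Step 5: +4 new -> 42 infected
Step 6: +2 new -> 44 infected
Step 7: +2 new -> 46 infected
Step 8: +0 new -> 46 infected

Answer: 8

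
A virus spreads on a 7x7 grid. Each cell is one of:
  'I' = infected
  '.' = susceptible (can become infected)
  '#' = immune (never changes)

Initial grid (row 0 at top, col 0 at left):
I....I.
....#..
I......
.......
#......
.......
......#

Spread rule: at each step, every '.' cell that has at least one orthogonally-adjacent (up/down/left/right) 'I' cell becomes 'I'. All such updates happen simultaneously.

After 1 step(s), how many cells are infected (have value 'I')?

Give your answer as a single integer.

Answer: 10

Derivation:
Step 0 (initial): 3 infected
Step 1: +7 new -> 10 infected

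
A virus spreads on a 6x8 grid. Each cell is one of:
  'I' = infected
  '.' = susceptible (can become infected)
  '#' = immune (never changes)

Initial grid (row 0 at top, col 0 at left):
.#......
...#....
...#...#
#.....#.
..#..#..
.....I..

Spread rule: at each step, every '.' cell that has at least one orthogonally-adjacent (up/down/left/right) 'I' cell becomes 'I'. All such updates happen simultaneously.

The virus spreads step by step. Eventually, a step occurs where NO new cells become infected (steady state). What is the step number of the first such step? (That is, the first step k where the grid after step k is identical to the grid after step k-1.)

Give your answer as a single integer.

Step 0 (initial): 1 infected
Step 1: +2 new -> 3 infected
Step 2: +4 new -> 7 infected
Step 3: +4 new -> 11 infected
Step 4: +5 new -> 16 infected
Step 5: +5 new -> 21 infected
Step 6: +6 new -> 27 infected
Step 7: +5 new -> 32 infected
Step 8: +5 new -> 37 infected
Step 9: +2 new -> 39 infected
Step 10: +1 new -> 40 infected
Step 11: +0 new -> 40 infected

Answer: 11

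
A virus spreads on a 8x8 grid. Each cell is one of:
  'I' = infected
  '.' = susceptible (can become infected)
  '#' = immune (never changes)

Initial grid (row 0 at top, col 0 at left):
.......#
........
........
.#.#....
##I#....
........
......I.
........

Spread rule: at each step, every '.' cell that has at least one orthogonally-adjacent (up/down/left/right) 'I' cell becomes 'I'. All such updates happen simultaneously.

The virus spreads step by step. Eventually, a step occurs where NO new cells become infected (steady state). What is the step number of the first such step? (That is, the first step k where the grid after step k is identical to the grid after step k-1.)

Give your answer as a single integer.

Step 0 (initial): 2 infected
Step 1: +6 new -> 8 infected
Step 2: +10 new -> 18 infected
Step 3: +12 new -> 30 infected
Step 4: +12 new -> 42 infected
Step 5: +10 new -> 52 infected
Step 6: +5 new -> 57 infected
Step 7: +1 new -> 58 infected
Step 8: +0 new -> 58 infected

Answer: 8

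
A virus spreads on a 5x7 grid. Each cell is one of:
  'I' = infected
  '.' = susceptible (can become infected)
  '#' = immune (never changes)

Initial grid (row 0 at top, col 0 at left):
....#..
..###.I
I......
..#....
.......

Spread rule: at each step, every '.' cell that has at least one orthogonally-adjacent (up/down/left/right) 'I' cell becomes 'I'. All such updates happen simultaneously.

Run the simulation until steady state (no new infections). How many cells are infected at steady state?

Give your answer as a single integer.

Answer: 30

Derivation:
Step 0 (initial): 2 infected
Step 1: +6 new -> 8 infected
Step 2: +8 new -> 16 infected
Step 3: +6 new -> 22 infected
Step 4: +5 new -> 27 infected
Step 5: +3 new -> 30 infected
Step 6: +0 new -> 30 infected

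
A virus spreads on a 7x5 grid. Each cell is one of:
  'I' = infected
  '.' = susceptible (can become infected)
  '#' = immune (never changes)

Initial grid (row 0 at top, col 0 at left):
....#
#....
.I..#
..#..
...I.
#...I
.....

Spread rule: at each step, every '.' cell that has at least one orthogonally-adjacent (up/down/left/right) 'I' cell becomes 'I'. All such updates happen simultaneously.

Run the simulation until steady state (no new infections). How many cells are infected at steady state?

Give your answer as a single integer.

Answer: 30

Derivation:
Step 0 (initial): 3 infected
Step 1: +9 new -> 12 infected
Step 2: +8 new -> 20 infected
Step 3: +6 new -> 26 infected
Step 4: +3 new -> 29 infected
Step 5: +1 new -> 30 infected
Step 6: +0 new -> 30 infected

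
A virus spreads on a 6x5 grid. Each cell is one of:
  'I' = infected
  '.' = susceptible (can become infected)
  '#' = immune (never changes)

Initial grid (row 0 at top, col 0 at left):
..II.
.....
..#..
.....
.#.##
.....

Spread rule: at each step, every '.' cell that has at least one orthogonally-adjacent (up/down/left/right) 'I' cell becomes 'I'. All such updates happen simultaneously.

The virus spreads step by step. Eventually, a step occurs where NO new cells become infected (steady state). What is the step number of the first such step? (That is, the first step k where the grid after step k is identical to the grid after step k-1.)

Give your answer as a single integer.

Step 0 (initial): 2 infected
Step 1: +4 new -> 6 infected
Step 2: +4 new -> 10 infected
Step 3: +4 new -> 14 infected
Step 4: +4 new -> 18 infected
Step 5: +2 new -> 20 infected
Step 6: +2 new -> 22 infected
Step 7: +3 new -> 25 infected
Step 8: +1 new -> 26 infected
Step 9: +0 new -> 26 infected

Answer: 9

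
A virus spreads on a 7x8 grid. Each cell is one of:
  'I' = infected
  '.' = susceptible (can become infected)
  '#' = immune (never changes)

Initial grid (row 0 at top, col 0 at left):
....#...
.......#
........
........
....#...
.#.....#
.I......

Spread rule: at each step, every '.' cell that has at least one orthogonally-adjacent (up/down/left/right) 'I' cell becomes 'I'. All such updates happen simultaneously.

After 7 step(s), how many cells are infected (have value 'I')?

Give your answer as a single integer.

Answer: 37

Derivation:
Step 0 (initial): 1 infected
Step 1: +2 new -> 3 infected
Step 2: +3 new -> 6 infected
Step 3: +4 new -> 10 infected
Step 4: +6 new -> 16 infected
Step 5: +6 new -> 22 infected
Step 6: +8 new -> 30 infected
Step 7: +7 new -> 37 infected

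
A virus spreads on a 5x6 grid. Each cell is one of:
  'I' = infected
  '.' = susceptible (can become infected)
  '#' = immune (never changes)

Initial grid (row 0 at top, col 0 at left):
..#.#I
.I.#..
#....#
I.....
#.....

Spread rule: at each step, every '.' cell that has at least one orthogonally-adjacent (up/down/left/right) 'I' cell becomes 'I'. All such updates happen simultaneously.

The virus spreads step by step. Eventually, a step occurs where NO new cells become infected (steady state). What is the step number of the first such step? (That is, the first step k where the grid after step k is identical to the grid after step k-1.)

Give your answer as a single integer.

Step 0 (initial): 3 infected
Step 1: +6 new -> 9 infected
Step 2: +5 new -> 14 infected
Step 3: +4 new -> 18 infected
Step 4: +2 new -> 20 infected
Step 5: +2 new -> 22 infected
Step 6: +1 new -> 23 infected
Step 7: +0 new -> 23 infected

Answer: 7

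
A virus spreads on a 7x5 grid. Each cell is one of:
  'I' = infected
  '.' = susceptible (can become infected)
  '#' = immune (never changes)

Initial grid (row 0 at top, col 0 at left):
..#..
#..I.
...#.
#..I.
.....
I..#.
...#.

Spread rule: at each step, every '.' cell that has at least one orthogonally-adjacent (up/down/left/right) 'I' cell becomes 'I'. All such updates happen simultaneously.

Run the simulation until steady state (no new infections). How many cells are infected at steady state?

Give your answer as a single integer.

Step 0 (initial): 3 infected
Step 1: +9 new -> 12 infected
Step 2: +10 new -> 22 infected
Step 3: +4 new -> 26 infected
Step 4: +3 new -> 29 infected
Step 5: +0 new -> 29 infected

Answer: 29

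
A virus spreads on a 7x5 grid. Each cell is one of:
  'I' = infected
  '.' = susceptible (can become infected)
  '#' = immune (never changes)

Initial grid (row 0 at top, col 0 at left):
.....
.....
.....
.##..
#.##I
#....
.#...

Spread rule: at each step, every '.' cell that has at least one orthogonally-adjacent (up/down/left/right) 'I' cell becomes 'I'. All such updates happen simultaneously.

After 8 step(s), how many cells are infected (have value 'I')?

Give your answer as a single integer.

Answer: 27

Derivation:
Step 0 (initial): 1 infected
Step 1: +2 new -> 3 infected
Step 2: +4 new -> 7 infected
Step 3: +4 new -> 11 infected
Step 4: +5 new -> 16 infected
Step 5: +4 new -> 20 infected
Step 6: +3 new -> 23 infected
Step 7: +3 new -> 26 infected
Step 8: +1 new -> 27 infected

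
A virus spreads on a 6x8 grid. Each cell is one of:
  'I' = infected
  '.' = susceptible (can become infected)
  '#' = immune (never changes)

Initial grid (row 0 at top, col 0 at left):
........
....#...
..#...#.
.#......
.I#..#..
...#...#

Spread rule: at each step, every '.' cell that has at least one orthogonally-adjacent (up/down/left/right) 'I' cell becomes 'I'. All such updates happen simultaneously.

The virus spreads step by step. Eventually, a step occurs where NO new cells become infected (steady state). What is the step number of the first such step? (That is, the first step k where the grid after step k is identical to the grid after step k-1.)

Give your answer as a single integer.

Step 0 (initial): 1 infected
Step 1: +2 new -> 3 infected
Step 2: +3 new -> 6 infected
Step 3: +1 new -> 7 infected
Step 4: +2 new -> 9 infected
Step 5: +2 new -> 11 infected
Step 6: +2 new -> 13 infected
Step 7: +2 new -> 15 infected
Step 8: +2 new -> 17 infected
Step 9: +3 new -> 20 infected
Step 10: +5 new -> 25 infected
Step 11: +4 new -> 29 infected
Step 12: +4 new -> 33 infected
Step 13: +4 new -> 37 infected
Step 14: +3 new -> 40 infected
Step 15: +0 new -> 40 infected

Answer: 15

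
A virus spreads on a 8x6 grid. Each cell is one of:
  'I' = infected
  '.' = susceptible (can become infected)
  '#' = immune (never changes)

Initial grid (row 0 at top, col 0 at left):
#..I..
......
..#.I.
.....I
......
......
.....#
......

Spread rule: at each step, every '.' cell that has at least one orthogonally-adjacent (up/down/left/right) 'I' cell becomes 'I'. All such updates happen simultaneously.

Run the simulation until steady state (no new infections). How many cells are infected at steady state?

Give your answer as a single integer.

Step 0 (initial): 3 infected
Step 1: +8 new -> 11 infected
Step 2: +7 new -> 18 infected
Step 3: +4 new -> 22 infected
Step 4: +6 new -> 28 infected
Step 5: +6 new -> 34 infected
Step 6: +5 new -> 39 infected
Step 7: +3 new -> 42 infected
Step 8: +2 new -> 44 infected
Step 9: +1 new -> 45 infected
Step 10: +0 new -> 45 infected

Answer: 45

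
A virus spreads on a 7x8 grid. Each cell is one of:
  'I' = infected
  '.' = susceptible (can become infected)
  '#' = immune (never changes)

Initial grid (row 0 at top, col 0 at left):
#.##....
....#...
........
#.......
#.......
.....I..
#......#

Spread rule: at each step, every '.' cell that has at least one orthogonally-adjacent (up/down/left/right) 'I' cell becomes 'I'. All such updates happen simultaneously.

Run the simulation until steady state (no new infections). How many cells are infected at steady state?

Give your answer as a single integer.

Step 0 (initial): 1 infected
Step 1: +4 new -> 5 infected
Step 2: +7 new -> 12 infected
Step 3: +7 new -> 19 infected
Step 4: +8 new -> 27 infected
Step 5: +8 new -> 35 infected
Step 6: +6 new -> 41 infected
Step 7: +3 new -> 44 infected
Step 8: +2 new -> 46 infected
Step 9: +2 new -> 48 infected
Step 10: +0 new -> 48 infected

Answer: 48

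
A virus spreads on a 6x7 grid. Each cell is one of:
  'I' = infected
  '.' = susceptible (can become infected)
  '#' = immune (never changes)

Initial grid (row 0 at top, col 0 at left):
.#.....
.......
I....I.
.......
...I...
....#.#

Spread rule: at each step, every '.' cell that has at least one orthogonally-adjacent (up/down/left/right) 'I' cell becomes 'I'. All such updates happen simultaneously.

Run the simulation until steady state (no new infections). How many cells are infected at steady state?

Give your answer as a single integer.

Answer: 39

Derivation:
Step 0 (initial): 3 infected
Step 1: +11 new -> 14 infected
Step 2: +15 new -> 29 infected
Step 3: +8 new -> 37 infected
Step 4: +2 new -> 39 infected
Step 5: +0 new -> 39 infected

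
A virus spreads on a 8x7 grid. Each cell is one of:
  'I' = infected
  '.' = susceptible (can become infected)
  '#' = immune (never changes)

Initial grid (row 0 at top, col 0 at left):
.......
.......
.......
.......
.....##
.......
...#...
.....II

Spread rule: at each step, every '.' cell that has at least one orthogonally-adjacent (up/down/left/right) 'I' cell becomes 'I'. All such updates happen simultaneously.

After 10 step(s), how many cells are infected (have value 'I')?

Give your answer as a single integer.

Answer: 50

Derivation:
Step 0 (initial): 2 infected
Step 1: +3 new -> 5 infected
Step 2: +4 new -> 9 infected
Step 3: +2 new -> 11 infected
Step 4: +4 new -> 15 infected
Step 5: +5 new -> 20 infected
Step 6: +6 new -> 26 infected
Step 7: +7 new -> 33 infected
Step 8: +7 new -> 40 infected
Step 9: +6 new -> 46 infected
Step 10: +4 new -> 50 infected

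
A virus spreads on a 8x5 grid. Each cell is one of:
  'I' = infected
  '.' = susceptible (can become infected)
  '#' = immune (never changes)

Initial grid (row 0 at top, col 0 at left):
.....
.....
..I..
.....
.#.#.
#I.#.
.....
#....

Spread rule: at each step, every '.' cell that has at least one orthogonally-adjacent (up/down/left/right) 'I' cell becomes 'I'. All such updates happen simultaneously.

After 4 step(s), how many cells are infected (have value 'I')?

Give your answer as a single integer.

Step 0 (initial): 2 infected
Step 1: +6 new -> 8 infected
Step 2: +11 new -> 19 infected
Step 3: +8 new -> 27 infected
Step 4: +6 new -> 33 infected

Answer: 33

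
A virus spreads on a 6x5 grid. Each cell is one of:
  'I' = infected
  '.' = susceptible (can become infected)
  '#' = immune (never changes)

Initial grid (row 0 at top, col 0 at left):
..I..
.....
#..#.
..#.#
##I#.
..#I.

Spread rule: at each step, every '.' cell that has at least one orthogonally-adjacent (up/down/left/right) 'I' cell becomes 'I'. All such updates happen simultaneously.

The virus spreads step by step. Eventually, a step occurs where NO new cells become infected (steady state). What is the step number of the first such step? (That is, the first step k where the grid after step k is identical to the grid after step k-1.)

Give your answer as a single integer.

Answer: 6

Derivation:
Step 0 (initial): 3 infected
Step 1: +4 new -> 7 infected
Step 2: +6 new -> 13 infected
Step 3: +3 new -> 16 infected
Step 4: +2 new -> 18 infected
Step 5: +1 new -> 19 infected
Step 6: +0 new -> 19 infected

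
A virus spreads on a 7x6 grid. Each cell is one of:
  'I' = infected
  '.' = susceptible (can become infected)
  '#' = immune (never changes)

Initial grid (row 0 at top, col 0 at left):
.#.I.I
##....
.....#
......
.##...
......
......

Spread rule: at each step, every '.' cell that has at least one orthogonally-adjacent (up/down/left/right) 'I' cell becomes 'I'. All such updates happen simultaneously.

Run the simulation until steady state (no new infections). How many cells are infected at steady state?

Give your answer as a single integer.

Answer: 35

Derivation:
Step 0 (initial): 2 infected
Step 1: +4 new -> 6 infected
Step 2: +3 new -> 9 infected
Step 3: +3 new -> 12 infected
Step 4: +4 new -> 16 infected
Step 5: +5 new -> 21 infected
Step 6: +5 new -> 26 infected
Step 7: +5 new -> 31 infected
Step 8: +3 new -> 34 infected
Step 9: +1 new -> 35 infected
Step 10: +0 new -> 35 infected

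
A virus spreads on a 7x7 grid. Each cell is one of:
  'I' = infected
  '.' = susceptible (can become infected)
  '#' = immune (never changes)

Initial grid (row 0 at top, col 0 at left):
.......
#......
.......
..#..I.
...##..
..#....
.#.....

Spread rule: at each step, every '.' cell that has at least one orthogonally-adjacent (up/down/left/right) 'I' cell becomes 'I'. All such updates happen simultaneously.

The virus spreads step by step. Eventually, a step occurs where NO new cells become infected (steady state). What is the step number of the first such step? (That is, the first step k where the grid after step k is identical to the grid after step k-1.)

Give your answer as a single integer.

Step 0 (initial): 1 infected
Step 1: +4 new -> 5 infected
Step 2: +6 new -> 11 infected
Step 3: +7 new -> 18 infected
Step 4: +7 new -> 25 infected
Step 5: +4 new -> 29 infected
Step 6: +5 new -> 34 infected
Step 7: +3 new -> 37 infected
Step 8: +4 new -> 41 infected
Step 9: +1 new -> 42 infected
Step 10: +1 new -> 43 infected
Step 11: +0 new -> 43 infected

Answer: 11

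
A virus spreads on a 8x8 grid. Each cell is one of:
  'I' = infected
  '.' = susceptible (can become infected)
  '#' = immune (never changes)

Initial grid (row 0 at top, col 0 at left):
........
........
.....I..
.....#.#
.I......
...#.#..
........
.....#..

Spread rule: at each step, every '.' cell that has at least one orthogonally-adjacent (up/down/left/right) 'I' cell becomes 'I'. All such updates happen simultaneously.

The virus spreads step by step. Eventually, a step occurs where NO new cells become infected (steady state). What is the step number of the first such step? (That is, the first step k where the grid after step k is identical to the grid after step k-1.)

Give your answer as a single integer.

Step 0 (initial): 2 infected
Step 1: +7 new -> 9 infected
Step 2: +14 new -> 23 infected
Step 3: +13 new -> 36 infected
Step 4: +12 new -> 48 infected
Step 5: +6 new -> 54 infected
Step 6: +4 new -> 58 infected
Step 7: +1 new -> 59 infected
Step 8: +0 new -> 59 infected

Answer: 8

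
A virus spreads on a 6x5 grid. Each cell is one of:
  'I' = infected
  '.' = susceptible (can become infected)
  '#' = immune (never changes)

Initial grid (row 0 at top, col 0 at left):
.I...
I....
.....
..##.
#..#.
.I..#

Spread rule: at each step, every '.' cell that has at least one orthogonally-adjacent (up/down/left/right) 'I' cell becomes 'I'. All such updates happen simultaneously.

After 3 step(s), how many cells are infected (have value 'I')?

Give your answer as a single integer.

Answer: 20

Derivation:
Step 0 (initial): 3 infected
Step 1: +7 new -> 10 infected
Step 2: +7 new -> 17 infected
Step 3: +3 new -> 20 infected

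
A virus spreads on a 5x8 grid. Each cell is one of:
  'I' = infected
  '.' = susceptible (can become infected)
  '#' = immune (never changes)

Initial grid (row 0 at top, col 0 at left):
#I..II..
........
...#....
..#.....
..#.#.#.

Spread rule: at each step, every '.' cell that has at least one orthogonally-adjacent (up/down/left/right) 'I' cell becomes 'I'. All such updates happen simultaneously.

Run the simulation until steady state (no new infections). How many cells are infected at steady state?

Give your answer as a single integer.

Answer: 34

Derivation:
Step 0 (initial): 3 infected
Step 1: +6 new -> 9 infected
Step 2: +8 new -> 17 infected
Step 3: +7 new -> 24 infected
Step 4: +6 new -> 30 infected
Step 5: +3 new -> 33 infected
Step 6: +1 new -> 34 infected
Step 7: +0 new -> 34 infected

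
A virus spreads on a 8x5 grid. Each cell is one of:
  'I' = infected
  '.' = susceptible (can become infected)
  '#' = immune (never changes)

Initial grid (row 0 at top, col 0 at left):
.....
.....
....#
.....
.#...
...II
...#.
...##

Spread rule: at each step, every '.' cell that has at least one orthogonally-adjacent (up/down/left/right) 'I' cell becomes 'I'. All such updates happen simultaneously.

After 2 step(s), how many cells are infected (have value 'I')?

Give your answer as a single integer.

Answer: 11

Derivation:
Step 0 (initial): 2 infected
Step 1: +4 new -> 6 infected
Step 2: +5 new -> 11 infected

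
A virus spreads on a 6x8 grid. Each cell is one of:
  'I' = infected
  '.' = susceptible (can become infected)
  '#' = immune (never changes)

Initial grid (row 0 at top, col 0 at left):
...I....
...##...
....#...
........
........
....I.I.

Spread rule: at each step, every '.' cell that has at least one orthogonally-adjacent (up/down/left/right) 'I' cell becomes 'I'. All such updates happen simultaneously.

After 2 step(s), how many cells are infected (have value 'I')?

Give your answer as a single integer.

Answer: 19

Derivation:
Step 0 (initial): 3 infected
Step 1: +7 new -> 10 infected
Step 2: +9 new -> 19 infected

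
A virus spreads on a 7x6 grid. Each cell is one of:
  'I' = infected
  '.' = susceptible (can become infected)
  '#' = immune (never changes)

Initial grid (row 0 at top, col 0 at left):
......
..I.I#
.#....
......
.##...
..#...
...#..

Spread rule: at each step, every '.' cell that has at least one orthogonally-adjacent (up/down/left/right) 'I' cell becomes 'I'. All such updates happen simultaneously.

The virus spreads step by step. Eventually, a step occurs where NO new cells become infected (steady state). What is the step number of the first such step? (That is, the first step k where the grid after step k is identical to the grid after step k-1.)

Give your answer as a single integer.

Step 0 (initial): 2 infected
Step 1: +6 new -> 8 infected
Step 2: +8 new -> 16 infected
Step 3: +6 new -> 22 infected
Step 4: +4 new -> 26 infected
Step 5: +4 new -> 30 infected
Step 6: +2 new -> 32 infected
Step 7: +2 new -> 34 infected
Step 8: +1 new -> 35 infected
Step 9: +1 new -> 36 infected
Step 10: +0 new -> 36 infected

Answer: 10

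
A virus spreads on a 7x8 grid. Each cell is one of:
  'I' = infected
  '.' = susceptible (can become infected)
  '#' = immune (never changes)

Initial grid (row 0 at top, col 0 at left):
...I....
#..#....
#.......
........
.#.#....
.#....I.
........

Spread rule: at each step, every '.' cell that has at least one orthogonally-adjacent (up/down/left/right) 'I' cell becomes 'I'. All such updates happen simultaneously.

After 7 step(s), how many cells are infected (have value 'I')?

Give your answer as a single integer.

Step 0 (initial): 2 infected
Step 1: +6 new -> 8 infected
Step 2: +10 new -> 18 infected
Step 3: +12 new -> 30 infected
Step 4: +10 new -> 40 infected
Step 5: +5 new -> 45 infected
Step 6: +2 new -> 47 infected
Step 7: +2 new -> 49 infected

Answer: 49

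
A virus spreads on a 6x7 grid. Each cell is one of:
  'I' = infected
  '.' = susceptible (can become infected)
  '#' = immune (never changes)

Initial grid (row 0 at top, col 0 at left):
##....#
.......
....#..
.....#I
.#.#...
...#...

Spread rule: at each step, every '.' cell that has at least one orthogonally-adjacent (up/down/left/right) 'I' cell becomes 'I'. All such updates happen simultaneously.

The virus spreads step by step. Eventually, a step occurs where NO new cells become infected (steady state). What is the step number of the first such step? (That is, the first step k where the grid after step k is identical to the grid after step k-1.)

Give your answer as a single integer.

Step 0 (initial): 1 infected
Step 1: +2 new -> 3 infected
Step 2: +4 new -> 7 infected
Step 3: +3 new -> 10 infected
Step 4: +4 new -> 14 infected
Step 5: +3 new -> 17 infected
Step 6: +4 new -> 21 infected
Step 7: +5 new -> 26 infected
Step 8: +4 new -> 30 infected
Step 9: +3 new -> 33 infected
Step 10: +1 new -> 34 infected
Step 11: +0 new -> 34 infected

Answer: 11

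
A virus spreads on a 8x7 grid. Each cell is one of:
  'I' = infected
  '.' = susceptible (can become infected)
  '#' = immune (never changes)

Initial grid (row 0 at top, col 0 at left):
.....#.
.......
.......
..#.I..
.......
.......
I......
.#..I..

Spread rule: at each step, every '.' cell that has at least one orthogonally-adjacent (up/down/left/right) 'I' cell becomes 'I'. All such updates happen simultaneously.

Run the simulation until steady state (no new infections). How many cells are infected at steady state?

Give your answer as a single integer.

Step 0 (initial): 3 infected
Step 1: +10 new -> 13 infected
Step 2: +14 new -> 27 infected
Step 3: +13 new -> 40 infected
Step 4: +7 new -> 47 infected
Step 5: +4 new -> 51 infected
Step 6: +2 new -> 53 infected
Step 7: +0 new -> 53 infected

Answer: 53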